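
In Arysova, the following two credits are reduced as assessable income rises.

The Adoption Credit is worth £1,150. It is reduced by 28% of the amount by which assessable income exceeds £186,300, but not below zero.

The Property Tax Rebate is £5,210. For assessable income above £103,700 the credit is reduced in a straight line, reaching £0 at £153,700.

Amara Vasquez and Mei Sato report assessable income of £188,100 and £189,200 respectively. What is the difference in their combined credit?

Amara (£188,100): Adoption Credit: 28% of the £1,800 excess over £186,300 is £504; credit = £1,150 − £504 = £646. Property Tax Rebate: £188,100 is at or above £153,700, so the credit is £0. total £646 + £0 = £646
Mei (£189,200): Adoption Credit: 28% of the £2,900 excess over £186,300 is £812; credit = £1,150 − £812 = £338. Property Tax Rebate: £189,200 is at or above £153,700, so the credit is £0. total £338 + £0 = £338
Difference: |£646 − £338| = £308.

£308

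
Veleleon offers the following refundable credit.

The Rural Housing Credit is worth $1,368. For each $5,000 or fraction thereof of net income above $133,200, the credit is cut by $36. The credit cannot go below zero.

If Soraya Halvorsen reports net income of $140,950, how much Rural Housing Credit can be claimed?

$1,296

Rural Housing Credit: income exceeds $133,200 by $7,750, which is 2 full-or-partial $5,000 increments; reduction = 2 × $36 = $72, leaving $1,296.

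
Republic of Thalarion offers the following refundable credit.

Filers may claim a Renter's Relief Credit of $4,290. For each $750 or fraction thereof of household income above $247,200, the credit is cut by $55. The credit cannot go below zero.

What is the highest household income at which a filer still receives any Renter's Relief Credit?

$304,950

After 77 increments the reduction is 77 × $55 = $4,235, leaving $55; one more increment wipes it out. Increment 77 ends at excess 77 × $750 = $57,750, so the highest qualifying income is $247,200 + $57,750 = $304,950.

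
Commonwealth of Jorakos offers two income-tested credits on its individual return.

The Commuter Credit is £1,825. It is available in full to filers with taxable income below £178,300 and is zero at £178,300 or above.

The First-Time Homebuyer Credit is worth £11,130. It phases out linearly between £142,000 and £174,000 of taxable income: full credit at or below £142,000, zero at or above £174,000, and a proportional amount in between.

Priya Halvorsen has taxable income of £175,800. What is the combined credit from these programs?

£1,825

Commuter Credit: £175,800 is below the £178,300 cutoff, so the full £1,825 applies.
First-Time Homebuyer Credit: £175,800 is at or above £174,000, so the credit is £0.
Total: £1,825 + £0 = £1,825.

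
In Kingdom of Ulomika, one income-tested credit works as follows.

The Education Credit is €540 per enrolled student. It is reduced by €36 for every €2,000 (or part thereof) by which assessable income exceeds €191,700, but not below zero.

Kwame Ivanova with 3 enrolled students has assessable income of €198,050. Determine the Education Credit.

Education Credit: base = 3 × €540 = €1,620. income exceeds €191,700 by €6,350, which is 4 full-or-partial €2,000 increments; reduction = 4 × €36 = €144, leaving €1,476.

€1,476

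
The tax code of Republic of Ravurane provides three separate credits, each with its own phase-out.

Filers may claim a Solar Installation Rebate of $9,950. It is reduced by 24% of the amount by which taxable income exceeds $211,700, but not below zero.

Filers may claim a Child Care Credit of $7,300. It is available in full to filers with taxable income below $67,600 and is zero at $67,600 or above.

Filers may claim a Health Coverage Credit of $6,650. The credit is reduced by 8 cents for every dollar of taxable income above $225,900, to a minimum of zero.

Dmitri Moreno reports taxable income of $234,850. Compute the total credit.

Solar Installation Rebate: 24% of the $23,150 excess over $211,700 is $5,556; credit = $9,950 − $5,556 = $4,394.
Child Care Credit: $234,850 meets or exceeds the $67,600 cutoff, so the credit is $0.
Health Coverage Credit: 8% of the $8,950 excess over $225,900 is $716; credit = $6,650 − $716 = $5,934.
Total: $4,394 + $0 + $5,934 = $10,328.

$10,328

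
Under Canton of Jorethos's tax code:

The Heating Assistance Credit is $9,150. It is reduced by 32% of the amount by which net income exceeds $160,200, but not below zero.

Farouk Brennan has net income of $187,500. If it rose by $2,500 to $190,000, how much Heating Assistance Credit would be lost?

At $187,500 — 32% of the $27,300 excess over $160,200 is $8,736; credit = $9,150 − $8,736 = $414.
At $190,000 — 32% of the $29,800 excess over $160,200 is $9,536 ≥ base, so the credit is $0.
Lost: $414 − $0 = $414.

$414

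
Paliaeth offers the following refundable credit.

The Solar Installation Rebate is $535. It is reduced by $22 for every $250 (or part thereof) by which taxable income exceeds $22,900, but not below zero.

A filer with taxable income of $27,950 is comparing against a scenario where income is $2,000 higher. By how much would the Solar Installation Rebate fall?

At $27,950 — income exceeds $22,900 by $5,050, which is 21 full-or-partial $250 increments; reduction = 21 × $22 = $462, leaving $73.
At $29,950 — income exceeds $22,900 by $7,050 → 29 increments × $22 = $638 ≥ base, so the credit is $0.
Lost: $73 − $0 = $73.

$73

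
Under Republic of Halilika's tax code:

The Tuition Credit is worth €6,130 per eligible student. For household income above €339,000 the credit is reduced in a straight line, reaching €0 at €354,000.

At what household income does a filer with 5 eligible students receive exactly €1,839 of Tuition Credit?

€353,100

Full credit = 5 × €6,130 = €30,650.
€1,839 is 1,839/30,650 of the full €30,650, so 28,811/30,650 of the €15,000 range has been used: income = €339,000 + €15,000 × 28,811/30,650 = €353,100.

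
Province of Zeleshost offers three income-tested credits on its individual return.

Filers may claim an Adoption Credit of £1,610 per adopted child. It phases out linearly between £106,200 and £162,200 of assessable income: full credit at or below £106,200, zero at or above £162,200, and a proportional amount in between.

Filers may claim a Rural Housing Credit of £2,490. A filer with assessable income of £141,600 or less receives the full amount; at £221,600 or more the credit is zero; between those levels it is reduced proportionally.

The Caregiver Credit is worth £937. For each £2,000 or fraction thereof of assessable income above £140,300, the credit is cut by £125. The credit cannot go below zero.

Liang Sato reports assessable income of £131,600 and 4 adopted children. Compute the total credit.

£6,946

Adoption Credit: base = 4 × £1,610 = £6,440. £131,600 is £25,400 into a £56,000 phase-out range, leaving 30,600/56,000 of the credit: £6,440 × 30,600/56,000 = £3,519.
Rural Housing Credit: £131,600 is at or below the £141,600 threshold, so the full £2,490 applies.
Caregiver Credit: £131,600 is at or below the £140,300 threshold, so the full £937 applies.
Total: £3,519 + £2,490 + £937 = £6,946.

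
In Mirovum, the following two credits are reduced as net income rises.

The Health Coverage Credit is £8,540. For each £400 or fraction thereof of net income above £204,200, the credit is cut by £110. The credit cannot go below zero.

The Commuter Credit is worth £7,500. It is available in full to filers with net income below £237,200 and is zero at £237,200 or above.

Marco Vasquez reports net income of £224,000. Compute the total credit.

£10,540

Health Coverage Credit: income exceeds £204,200 by £19,800, which is 50 full-or-partial £400 increments; reduction = 50 × £110 = £5,500, leaving £3,040.
Commuter Credit: £224,000 is below the £237,200 cutoff, so the full £7,500 applies.
Total: £3,040 + £7,500 = £10,540.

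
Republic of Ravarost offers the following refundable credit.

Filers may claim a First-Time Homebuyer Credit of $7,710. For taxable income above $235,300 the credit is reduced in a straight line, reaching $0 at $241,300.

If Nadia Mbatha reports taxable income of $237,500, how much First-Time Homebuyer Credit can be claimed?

$4,883

First-Time Homebuyer Credit: $237,500 is $2,200 into a $6,000 phase-out range, leaving 3,800/6,000 of the credit: $7,710 × 3,800/6,000 = $4,883.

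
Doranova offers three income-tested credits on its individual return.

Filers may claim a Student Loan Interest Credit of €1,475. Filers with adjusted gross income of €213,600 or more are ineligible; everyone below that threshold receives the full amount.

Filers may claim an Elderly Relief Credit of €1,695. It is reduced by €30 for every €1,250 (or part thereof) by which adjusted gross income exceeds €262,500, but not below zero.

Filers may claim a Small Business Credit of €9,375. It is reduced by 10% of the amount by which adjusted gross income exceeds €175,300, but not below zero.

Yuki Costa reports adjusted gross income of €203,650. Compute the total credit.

€9,710

Student Loan Interest Credit: €203,650 is below the €213,600 cutoff, so the full €1,475 applies.
Elderly Relief Credit: €203,650 is at or below the €262,500 threshold, so the full €1,695 applies.
Small Business Credit: 10% of the €28,350 excess over €175,300 is €2,835; credit = €9,375 − €2,835 = €6,540.
Total: €1,475 + €1,695 + €6,540 = €9,710.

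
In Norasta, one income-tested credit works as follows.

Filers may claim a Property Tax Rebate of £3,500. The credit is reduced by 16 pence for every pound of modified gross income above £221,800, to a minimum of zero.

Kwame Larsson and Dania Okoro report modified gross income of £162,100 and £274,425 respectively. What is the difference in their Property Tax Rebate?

£3,500

Kwame (£162,100): Property Tax Rebate: £162,100 is at or below the £221,800 threshold, so the full £3,500 applies.
Dania (£274,425): Property Tax Rebate: 16% of the £52,625 excess over £221,800 is £8,420 ≥ base, so the credit is £0.
Difference: |£3,500 − £0| = £3,500.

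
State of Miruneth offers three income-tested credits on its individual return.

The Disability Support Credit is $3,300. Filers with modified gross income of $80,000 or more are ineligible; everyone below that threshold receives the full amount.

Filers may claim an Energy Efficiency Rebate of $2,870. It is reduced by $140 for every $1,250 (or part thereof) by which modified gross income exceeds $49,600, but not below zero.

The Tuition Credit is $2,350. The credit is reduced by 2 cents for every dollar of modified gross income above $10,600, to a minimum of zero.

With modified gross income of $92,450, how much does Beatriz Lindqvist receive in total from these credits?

Disability Support Credit: $92,450 meets or exceeds the $80,000 cutoff, so the credit is $0.
Energy Efficiency Rebate: income exceeds $49,600 by $42,850 → 35 increments × $140 = $4,900 ≥ base, so the credit is $0.
Tuition Credit: 2% of the $81,850 excess over $10,600 is $1,637; credit = $2,350 − $1,637 = $713.
Total: $0 + $0 + $713 = $713.

$713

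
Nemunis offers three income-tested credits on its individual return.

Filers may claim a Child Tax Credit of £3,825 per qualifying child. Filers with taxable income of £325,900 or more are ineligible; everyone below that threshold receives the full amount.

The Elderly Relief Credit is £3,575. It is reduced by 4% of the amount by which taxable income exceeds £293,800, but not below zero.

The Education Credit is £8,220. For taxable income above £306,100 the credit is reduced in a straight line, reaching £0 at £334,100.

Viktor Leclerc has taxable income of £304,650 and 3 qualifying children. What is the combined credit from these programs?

£22,836

Child Tax Credit: base = 3 × £3,825 = £11,475. £304,650 is below the £325,900 cutoff, so the full £11,475 applies.
Elderly Relief Credit: 4% of the £10,850 excess over £293,800 is £434; credit = £3,575 − £434 = £3,141.
Education Credit: £304,650 is at or below the £306,100 threshold, so the full £8,220 applies.
Total: £11,475 + £3,141 + £8,220 = £22,836.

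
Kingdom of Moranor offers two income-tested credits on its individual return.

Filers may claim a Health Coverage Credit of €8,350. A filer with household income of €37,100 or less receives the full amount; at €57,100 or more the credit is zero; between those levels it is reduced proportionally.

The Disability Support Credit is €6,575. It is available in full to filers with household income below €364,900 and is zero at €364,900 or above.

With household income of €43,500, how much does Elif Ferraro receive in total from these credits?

€12,253

Health Coverage Credit: €43,500 is €6,400 into a €20,000 phase-out range, leaving 13,600/20,000 of the credit: €8,350 × 13,600/20,000 = €5,678.
Disability Support Credit: €43,500 is below the €364,900 cutoff, so the full €6,575 applies.
Total: €5,678 + €6,575 = €12,253.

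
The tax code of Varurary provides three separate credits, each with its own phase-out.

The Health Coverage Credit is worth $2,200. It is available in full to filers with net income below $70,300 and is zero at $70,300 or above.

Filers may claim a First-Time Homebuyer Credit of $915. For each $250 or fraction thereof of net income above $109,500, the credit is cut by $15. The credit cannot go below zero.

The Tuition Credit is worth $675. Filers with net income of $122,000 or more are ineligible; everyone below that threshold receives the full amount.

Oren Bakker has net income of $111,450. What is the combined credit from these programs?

Health Coverage Credit: $111,450 meets or exceeds the $70,300 cutoff, so the credit is $0.
First-Time Homebuyer Credit: income exceeds $109,500 by $1,950, which is 8 full-or-partial $250 increments; reduction = 8 × $15 = $120, leaving $795.
Tuition Credit: $111,450 is below the $122,000 cutoff, so the full $675 applies.
Total: $0 + $795 + $675 = $1,470.

$1,470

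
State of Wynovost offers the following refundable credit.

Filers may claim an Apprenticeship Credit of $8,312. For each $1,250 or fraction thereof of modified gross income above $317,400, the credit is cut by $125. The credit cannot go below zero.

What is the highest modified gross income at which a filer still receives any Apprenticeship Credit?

$399,900

After 66 increments the reduction is 66 × $125 = $8,250, leaving $62; one more increment wipes it out. Increment 66 ends at excess 66 × $1,250 = $82,500, so the highest qualifying income is $317,400 + $82,500 = $399,900.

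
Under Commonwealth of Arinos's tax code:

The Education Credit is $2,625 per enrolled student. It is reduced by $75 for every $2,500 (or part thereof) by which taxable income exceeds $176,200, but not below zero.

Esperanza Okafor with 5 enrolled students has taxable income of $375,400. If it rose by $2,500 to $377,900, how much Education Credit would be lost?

At $375,400 — base = 5 × $2,625 = $13,125. income exceeds $176,200 by $199,200, which is 80 full-or-partial $2,500 increments; reduction = 80 × $75 = $6,000, leaving $7,125.
At $377,900 — base = 5 × $2,625 = $13,125. income exceeds $176,200 by $201,700, which is 81 full-or-partial $2,500 increments; reduction = 81 × $75 = $6,075, leaving $7,050.
Lost: $7,125 − $7,050 = $75.

$75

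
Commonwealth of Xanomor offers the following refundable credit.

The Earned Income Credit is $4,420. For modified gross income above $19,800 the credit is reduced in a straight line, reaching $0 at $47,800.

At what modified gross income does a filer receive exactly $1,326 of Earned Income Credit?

$39,400

$1,326 is 1,326/4,420 of the full $4,420, so 3,094/4,420 of the $28,000 range has been used: income = $19,800 + $28,000 × 3,094/4,420 = $39,400.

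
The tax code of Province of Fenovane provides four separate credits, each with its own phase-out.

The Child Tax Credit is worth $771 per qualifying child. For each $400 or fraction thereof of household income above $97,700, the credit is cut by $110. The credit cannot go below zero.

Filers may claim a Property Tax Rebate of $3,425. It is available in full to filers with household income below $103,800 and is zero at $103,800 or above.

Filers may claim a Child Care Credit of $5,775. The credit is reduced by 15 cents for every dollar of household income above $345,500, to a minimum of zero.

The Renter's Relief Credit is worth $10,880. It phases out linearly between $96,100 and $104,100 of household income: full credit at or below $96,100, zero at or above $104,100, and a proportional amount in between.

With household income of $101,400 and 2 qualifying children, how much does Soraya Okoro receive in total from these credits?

Child Tax Credit: base = 2 × $771 = $1,542. income exceeds $97,700 by $3,700, which is 10 full-or-partial $400 increments; reduction = 10 × $110 = $1,100, leaving $442.
Property Tax Rebate: $101,400 is below the $103,800 cutoff, so the full $3,425 applies.
Child Care Credit: $101,400 is at or below the $345,500 threshold, so the full $5,775 applies.
Renter's Relief Credit: $101,400 is $5,300 into a $8,000 phase-out range, leaving 2,700/8,000 of the credit: $10,880 × 2,700/8,000 = $3,672.
Total: $442 + $3,425 + $5,775 + $3,672 = $13,314.

$13,314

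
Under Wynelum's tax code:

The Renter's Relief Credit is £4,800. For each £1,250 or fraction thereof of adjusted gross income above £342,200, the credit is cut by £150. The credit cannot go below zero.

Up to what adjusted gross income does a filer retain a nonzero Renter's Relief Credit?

After 31 increments the reduction is 31 × £150 = £4,650, leaving £150; one more increment wipes it out. Increment 31 ends at excess 31 × £1,250 = £38,750, so the highest qualifying income is £342,200 + £38,750 = £380,950.

£380,950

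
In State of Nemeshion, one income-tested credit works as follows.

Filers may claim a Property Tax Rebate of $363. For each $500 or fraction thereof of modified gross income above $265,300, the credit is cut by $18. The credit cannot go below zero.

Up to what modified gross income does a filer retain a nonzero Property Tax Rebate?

After 20 increments the reduction is 20 × $18 = $360, leaving $3; one more increment wipes it out. Increment 20 ends at excess 20 × $500 = $10,000, so the highest qualifying income is $265,300 + $10,000 = $275,300.

$275,300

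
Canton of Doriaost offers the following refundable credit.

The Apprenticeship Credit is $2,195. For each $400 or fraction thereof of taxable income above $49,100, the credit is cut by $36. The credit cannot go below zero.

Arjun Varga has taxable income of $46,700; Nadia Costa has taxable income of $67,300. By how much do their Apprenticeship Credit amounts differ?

Arjun ($46,700): Apprenticeship Credit: $46,700 is at or below the $49,100 threshold, so the full $2,195 applies.
Nadia ($67,300): Apprenticeship Credit: income exceeds $49,100 by $18,200, which is 46 full-or-partial $400 increments; reduction = 46 × $36 = $1,656, leaving $539.
Difference: |$2,195 − $539| = $1,656.

$1,656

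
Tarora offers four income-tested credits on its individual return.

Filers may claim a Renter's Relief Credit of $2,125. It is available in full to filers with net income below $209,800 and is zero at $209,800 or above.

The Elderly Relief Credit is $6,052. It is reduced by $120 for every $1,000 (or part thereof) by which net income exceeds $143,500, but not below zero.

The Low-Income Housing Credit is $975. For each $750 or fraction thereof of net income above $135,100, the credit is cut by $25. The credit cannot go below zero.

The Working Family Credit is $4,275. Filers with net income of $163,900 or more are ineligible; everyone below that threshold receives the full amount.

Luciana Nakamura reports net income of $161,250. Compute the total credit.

Renter's Relief Credit: $161,250 is below the $209,800 cutoff, so the full $2,125 applies.
Elderly Relief Credit: income exceeds $143,500 by $17,750, which is 18 full-or-partial $1,000 increments; reduction = 18 × $120 = $2,160, leaving $3,892.
Low-Income Housing Credit: income exceeds $135,100 by $26,150, which is 35 full-or-partial $750 increments; reduction = 35 × $25 = $875, leaving $100.
Working Family Credit: $161,250 is below the $163,900 cutoff, so the full $4,275 applies.
Total: $2,125 + $3,892 + $100 + $4,275 = $10,392.

$10,392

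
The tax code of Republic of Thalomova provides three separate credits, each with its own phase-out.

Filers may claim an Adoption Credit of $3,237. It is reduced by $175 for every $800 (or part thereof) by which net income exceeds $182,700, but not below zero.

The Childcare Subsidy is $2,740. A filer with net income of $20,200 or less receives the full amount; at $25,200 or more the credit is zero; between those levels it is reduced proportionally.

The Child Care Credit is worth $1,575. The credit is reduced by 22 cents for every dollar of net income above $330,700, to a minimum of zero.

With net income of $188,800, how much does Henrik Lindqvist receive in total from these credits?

Adoption Credit: income exceeds $182,700 by $6,100, which is 8 full-or-partial $800 increments; reduction = 8 × $175 = $1,400, leaving $1,837.
Childcare Subsidy: $188,800 is at or above $25,200, so the credit is $0.
Child Care Credit: $188,800 is at or below the $330,700 threshold, so the full $1,575 applies.
Total: $1,837 + $0 + $1,575 = $3,412.

$3,412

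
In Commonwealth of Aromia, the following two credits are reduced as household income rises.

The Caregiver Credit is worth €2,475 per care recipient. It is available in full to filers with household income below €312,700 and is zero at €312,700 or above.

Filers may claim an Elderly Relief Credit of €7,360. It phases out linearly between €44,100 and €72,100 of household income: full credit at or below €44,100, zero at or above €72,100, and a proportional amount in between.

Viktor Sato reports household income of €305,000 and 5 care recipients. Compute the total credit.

€12,375

Caregiver Credit: base = 5 × €2,475 = €12,375. €305,000 is below the €312,700 cutoff, so the full €12,375 applies.
Elderly Relief Credit: €305,000 is at or above €72,100, so the credit is €0.
Total: €12,375 + €0 = €12,375.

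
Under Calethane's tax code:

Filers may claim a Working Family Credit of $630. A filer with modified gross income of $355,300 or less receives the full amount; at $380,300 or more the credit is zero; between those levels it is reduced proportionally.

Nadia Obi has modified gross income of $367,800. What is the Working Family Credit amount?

Working Family Credit: $367,800 is $12,500 into a $25,000 phase-out range, leaving 12,500/25,000 of the credit: $630 × 12,500/25,000 = $315.

$315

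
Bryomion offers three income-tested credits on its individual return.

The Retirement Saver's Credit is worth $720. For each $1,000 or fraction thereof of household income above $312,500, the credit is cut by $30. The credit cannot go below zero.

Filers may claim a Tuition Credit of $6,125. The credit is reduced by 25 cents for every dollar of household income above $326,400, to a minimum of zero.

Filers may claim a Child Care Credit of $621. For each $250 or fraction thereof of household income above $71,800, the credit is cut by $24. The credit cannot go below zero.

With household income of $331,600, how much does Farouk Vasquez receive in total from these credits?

$4,945

Retirement Saver's Credit: income exceeds $312,500 by $19,100, which is 20 full-or-partial $1,000 increments; reduction = 20 × $30 = $600, leaving $120.
Tuition Credit: 25% of the $5,200 excess over $326,400 is $1,300; credit = $6,125 − $1,300 = $4,825.
Child Care Credit: income exceeds $71,800 by $259,800 → 1040 increments × $24 = $24,960 ≥ base, so the credit is $0.
Total: $120 + $4,825 + $0 = $4,945.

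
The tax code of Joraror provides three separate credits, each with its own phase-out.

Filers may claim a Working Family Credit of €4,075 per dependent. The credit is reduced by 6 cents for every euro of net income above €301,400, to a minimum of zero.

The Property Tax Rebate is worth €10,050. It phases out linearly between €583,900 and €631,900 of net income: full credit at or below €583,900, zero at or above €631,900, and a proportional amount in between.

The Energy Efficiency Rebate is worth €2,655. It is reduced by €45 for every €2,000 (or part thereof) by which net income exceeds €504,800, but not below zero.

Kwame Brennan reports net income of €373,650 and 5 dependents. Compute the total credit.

Working Family Credit: base = 5 × €4,075 = €20,375. 6% of the €72,250 excess over €301,400 is €4,335; credit = €20,375 − €4,335 = €16,040.
Property Tax Rebate: €373,650 is at or below the €583,900 threshold, so the full €10,050 applies.
Energy Efficiency Rebate: €373,650 is at or below the €504,800 threshold, so the full €2,655 applies.
Total: €16,040 + €10,050 + €2,655 = €28,745.

€28,745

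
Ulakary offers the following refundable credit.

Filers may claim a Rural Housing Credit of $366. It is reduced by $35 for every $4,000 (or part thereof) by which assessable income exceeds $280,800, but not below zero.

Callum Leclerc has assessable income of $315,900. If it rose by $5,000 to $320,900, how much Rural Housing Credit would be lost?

At $315,900 — income exceeds $280,800 by $35,100, which is 9 full-or-partial $4,000 increments; reduction = 9 × $35 = $315, leaving $51.
At $320,900 — income exceeds $280,800 by $40,100 → 11 increments × $35 = $385 ≥ base, so the credit is $0.
Lost: $51 − $0 = $51.

$51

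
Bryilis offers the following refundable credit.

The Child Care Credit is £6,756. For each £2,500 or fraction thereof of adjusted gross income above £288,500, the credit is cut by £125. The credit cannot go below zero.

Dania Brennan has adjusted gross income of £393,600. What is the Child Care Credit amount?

Child Care Credit: income exceeds £288,500 by £105,100, which is 43 full-or-partial £2,500 increments; reduction = 43 × £125 = £5,375, leaving £1,381.

£1,381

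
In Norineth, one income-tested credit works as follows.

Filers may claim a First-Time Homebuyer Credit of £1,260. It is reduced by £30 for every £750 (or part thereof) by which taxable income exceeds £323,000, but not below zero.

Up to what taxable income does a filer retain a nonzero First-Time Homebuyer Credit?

£353,750

After 41 increments the reduction is 41 × £30 = £1,230, leaving £30; one more increment wipes it out. Increment 41 ends at excess 41 × £750 = £30,750, so the highest qualifying income is £323,000 + £30,750 = £353,750.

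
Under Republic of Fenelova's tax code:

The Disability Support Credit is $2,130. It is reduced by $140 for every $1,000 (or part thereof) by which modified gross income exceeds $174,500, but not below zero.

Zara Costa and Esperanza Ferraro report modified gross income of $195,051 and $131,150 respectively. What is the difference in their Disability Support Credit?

$2,130

Zara ($195,051): Disability Support Credit: income exceeds $174,500 by $20,551 → 21 increments × $140 = $2,940 ≥ base, so the credit is $0.
Esperanza ($131,150): Disability Support Credit: $131,150 is at or below the $174,500 threshold, so the full $2,130 applies.
Difference: |$0 − $2,130| = $2,130.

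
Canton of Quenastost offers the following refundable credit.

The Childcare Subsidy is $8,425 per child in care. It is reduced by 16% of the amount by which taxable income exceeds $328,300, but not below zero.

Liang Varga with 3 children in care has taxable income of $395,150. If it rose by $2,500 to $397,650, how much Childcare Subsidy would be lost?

At $395,150 — base = 3 × $8,425 = $25,275. 16% of the $66,850 excess over $328,300 is $10,696; credit = $25,275 − $10,696 = $14,579.
At $397,650 — base = 3 × $8,425 = $25,275. 16% of the $69,350 excess over $328,300 is $11,096; credit = $25,275 − $11,096 = $14,179.
Lost: $14,579 − $14,179 = $400.

$400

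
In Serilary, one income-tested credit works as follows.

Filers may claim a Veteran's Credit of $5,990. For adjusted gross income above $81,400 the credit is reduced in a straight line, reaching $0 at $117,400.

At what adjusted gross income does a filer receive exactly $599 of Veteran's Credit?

$599 is 599/5,990 of the full $5,990, so 5,391/5,990 of the $36,000 range has been used: income = $81,400 + $36,000 × 5,391/5,990 = $113,800.

$113,800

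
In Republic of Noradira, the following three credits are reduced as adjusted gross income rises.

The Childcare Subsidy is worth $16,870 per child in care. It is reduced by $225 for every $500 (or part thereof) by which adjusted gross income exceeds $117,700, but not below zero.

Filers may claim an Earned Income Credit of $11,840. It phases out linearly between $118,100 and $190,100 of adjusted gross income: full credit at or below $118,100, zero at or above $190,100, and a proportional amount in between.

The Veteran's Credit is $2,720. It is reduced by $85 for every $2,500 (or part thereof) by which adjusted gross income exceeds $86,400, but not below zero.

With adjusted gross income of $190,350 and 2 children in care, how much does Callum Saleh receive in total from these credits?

Childcare Subsidy: base = 2 × $16,870 = $33,740. income exceeds $117,700 by $72,650, which is 146 full-or-partial $500 increments; reduction = 146 × $225 = $32,850, leaving $890.
Earned Income Credit: $190,350 is at or above $190,100, so the credit is $0.
Veteran's Credit: income exceeds $86,400 by $103,950 → 42 increments × $85 = $3,570 ≥ base, so the credit is $0.
Total: $890 + $0 + $0 = $890.

$890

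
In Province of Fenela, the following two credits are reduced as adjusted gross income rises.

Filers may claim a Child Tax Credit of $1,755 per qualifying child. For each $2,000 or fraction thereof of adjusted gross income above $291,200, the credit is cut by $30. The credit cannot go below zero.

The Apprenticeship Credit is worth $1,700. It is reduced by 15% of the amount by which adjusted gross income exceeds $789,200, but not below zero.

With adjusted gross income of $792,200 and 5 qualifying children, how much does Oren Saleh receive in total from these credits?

Child Tax Credit: base = 5 × $1,755 = $8,775. income exceeds $291,200 by $501,000, which is 251 full-or-partial $2,000 increments; reduction = 251 × $30 = $7,530, leaving $1,245.
Apprenticeship Credit: 15% of the $3,000 excess over $789,200 is $450; credit = $1,700 − $450 = $1,250.
Total: $1,245 + $1,250 = $2,495.

$2,495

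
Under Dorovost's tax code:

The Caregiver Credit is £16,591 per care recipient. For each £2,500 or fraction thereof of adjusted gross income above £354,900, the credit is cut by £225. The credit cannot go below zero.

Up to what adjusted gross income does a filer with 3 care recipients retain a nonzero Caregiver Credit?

£907,400

Full credit = 3 × £16,591 = £49,773.
After 221 increments the reduction is 221 × £225 = £49,725, leaving £48; one more increment wipes it out. Increment 221 ends at excess 221 × £2,500 = £552,500, so the highest qualifying income is £354,900 + £552,500 = £907,400.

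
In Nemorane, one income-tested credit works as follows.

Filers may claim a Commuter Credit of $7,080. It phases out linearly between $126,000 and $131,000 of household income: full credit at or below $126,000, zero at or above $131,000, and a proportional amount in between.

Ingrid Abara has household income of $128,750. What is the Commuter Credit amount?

Commuter Credit: $128,750 is $2,750 into a $5,000 phase-out range, leaving 2,250/5,000 of the credit: $7,080 × 2,250/5,000 = $3,186.

$3,186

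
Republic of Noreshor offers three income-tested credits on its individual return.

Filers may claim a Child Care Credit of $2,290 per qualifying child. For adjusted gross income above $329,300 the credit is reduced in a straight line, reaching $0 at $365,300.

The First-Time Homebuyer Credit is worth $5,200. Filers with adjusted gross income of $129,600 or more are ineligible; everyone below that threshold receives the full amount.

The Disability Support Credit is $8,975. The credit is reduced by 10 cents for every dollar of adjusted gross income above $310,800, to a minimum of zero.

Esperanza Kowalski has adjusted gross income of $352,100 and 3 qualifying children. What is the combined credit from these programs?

Child Care Credit: base = 3 × $2,290 = $6,870. $352,100 is $22,800 into a $36,000 phase-out range, leaving 13,200/36,000 of the credit: $6,870 × 13,200/36,000 = $2,519.
First-Time Homebuyer Credit: $352,100 meets or exceeds the $129,600 cutoff, so the credit is $0.
Disability Support Credit: 10% of the $41,300 excess over $310,800 is $4,130; credit = $8,975 − $4,130 = $4,845.
Total: $2,519 + $0 + $4,845 = $7,364.

$7,364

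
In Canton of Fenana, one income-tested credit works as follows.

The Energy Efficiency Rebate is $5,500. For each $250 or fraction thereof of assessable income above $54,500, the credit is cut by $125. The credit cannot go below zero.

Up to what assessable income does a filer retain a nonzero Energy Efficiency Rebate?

$65,250

After 43 increments the reduction is 43 × $125 = $5,375, leaving $125; one more increment wipes it out. Increment 43 ends at excess 43 × $250 = $10,750, so the highest qualifying income is $54,500 + $10,750 = $65,250.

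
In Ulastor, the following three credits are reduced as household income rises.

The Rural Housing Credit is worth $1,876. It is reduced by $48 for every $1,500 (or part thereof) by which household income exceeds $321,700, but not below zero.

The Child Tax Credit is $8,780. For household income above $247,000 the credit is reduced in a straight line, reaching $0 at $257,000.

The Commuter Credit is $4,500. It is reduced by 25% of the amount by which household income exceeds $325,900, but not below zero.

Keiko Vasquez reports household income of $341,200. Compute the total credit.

Rural Housing Credit: income exceeds $321,700 by $19,500, which is 13 full-or-partial $1,500 increments; reduction = 13 × $48 = $624, leaving $1,252.
Child Tax Credit: $341,200 is at or above $257,000, so the credit is $0.
Commuter Credit: 25% of the $15,300 excess over $325,900 is $3,825; credit = $4,500 − $3,825 = $675.
Total: $1,252 + $0 + $675 = $1,927.

$1,927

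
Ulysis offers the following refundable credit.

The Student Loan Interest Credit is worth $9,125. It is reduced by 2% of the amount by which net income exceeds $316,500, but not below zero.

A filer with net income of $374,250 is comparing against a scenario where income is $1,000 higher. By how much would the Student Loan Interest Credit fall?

At $374,250 — 2% of the $57,750 excess over $316,500 is $1,155; credit = $9,125 − $1,155 = $7,970.
At $375,250 — 2% of the $58,750 excess over $316,500 is $1,175; credit = $9,125 − $1,175 = $7,950.
Lost: $7,970 − $7,950 = $20.

$20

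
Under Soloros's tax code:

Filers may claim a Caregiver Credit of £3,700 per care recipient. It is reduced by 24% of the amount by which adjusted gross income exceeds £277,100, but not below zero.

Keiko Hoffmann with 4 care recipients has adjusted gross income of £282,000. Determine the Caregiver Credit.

Caregiver Credit: base = 4 × £3,700 = £14,800. 24% of the £4,900 excess over £277,100 is £1,176; credit = £14,800 − £1,176 = £13,624.

£13,624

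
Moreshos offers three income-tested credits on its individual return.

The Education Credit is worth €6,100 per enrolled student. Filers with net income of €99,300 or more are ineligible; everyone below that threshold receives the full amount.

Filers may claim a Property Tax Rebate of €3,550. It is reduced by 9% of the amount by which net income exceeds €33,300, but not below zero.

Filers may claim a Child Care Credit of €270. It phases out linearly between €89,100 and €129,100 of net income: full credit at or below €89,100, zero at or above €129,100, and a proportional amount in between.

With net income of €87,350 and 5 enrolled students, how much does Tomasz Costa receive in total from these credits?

Education Credit: base = 5 × €6,100 = €30,500. €87,350 is below the €99,300 cutoff, so the full €30,500 applies.
Property Tax Rebate: 9% of the €54,050 excess over €33,300 is €4,864.50 ≥ base, so the credit is €0.
Child Care Credit: €87,350 is at or below the €89,100 threshold, so the full €270 applies.
Total: €30,500 + €0 + €270 = €30,770.

€30,770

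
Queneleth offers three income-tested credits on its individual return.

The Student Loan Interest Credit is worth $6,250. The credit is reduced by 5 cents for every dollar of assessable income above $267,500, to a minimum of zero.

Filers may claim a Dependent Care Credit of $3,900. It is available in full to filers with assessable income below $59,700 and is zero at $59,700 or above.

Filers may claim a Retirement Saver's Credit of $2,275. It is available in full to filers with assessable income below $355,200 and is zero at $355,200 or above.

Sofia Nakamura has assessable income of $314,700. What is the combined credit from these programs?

$6,165

Student Loan Interest Credit: 5% of the $47,200 excess over $267,500 is $2,360; credit = $6,250 − $2,360 = $3,890.
Dependent Care Credit: $314,700 meets or exceeds the $59,700 cutoff, so the credit is $0.
Retirement Saver's Credit: $314,700 is below the $355,200 cutoff, so the full $2,275 applies.
Total: $3,890 + $0 + $2,275 = $6,165.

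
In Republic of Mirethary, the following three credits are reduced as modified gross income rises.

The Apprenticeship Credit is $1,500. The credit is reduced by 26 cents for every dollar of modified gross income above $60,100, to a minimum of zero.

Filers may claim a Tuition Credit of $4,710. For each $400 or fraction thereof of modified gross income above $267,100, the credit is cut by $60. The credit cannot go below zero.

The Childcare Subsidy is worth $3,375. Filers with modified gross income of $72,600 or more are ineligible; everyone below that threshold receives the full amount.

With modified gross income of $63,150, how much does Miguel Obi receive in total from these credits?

$8,792

Apprenticeship Credit: 26% of the $3,050 excess over $60,100 is $793; credit = $1,500 − $793 = $707.
Tuition Credit: $63,150 is at or below the $267,100 threshold, so the full $4,710 applies.
Childcare Subsidy: $63,150 is below the $72,600 cutoff, so the full $3,375 applies.
Total: $707 + $4,710 + $3,375 = $8,792.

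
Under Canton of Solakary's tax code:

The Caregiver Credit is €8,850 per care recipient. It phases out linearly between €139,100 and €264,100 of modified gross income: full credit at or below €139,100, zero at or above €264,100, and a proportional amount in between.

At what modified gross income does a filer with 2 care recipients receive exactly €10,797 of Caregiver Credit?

Full credit = 2 × €8,850 = €17,700.
€10,797 is 10,797/17,700 of the full €17,700, so 6,903/17,700 of the €125,000 range has been used: income = €139,100 + €125,000 × 6,903/17,700 = €187,850.

€187,850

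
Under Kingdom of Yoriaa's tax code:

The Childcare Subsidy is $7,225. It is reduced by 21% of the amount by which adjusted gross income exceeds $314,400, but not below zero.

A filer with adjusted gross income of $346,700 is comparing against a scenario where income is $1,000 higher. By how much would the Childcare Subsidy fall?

At $346,700 — 21% of the $32,300 excess over $314,400 is $6,783; credit = $7,225 − $6,783 = $442.
At $347,700 — 21% of the $33,300 excess over $314,400 is $6,993; credit = $7,225 − $6,993 = $232.
Lost: $442 − $232 = $210.

$210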